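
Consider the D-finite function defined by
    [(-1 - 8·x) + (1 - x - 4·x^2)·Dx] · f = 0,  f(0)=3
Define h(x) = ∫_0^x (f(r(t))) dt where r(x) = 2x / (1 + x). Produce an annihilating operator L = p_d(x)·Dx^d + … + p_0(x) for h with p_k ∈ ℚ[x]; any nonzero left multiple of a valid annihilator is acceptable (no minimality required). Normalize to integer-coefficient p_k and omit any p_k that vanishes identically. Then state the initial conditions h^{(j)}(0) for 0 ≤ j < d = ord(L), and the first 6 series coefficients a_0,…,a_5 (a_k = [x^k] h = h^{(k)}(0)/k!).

L = (2 + 34·x)·Dx + (-1 - x + 17·x^2 + 17·x^3)·Dx^2  (order 2).
h: a_k = 0, 3, 3, 18, 51/2, 918/5, …
ICs: h(0) = 0, h′(0) = 3.

f: a_k = 3, 3, 15, 27, 87, 195, …
Change of var in L_f (x↦r) gives L₀.
h=∫h₀ ⇒ L = L₀·Dx.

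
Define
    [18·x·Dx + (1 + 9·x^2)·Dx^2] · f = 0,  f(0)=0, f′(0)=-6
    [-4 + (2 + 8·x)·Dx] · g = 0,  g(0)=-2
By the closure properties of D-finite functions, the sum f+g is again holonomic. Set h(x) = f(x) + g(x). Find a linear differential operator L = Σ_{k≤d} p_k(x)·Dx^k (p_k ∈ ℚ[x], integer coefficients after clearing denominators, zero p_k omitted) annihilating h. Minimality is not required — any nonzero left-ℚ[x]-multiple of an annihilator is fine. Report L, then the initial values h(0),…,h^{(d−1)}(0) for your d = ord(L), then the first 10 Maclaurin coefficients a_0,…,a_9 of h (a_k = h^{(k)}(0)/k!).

L = (-36 - 360·x + 972·x^2 + 1944·x^3)·Dx + (-30 - 144·x - 18·x^2 + 3888·x^3 + 6804·x^4)·Dx^2 + (-2 + 10·x + 108·x^2 + 306·x^3 + 1134·x^4 + 1944·x^5)·Dx^3  (order 3).
h: a_k = -2, -10, 4, 10, 20, -766/5, 168, 678/7, 1716, -10094, …
ICs: h(0) = -2, h′(0) = -10, h′′(0) = 8.

f: a_k = 0, -6, 0, 18, 0, -486/5, 0, 4374/7, 0, -4374, …
g: a_k = -2, -4, 4, -8, 20, -56, 168, -528, 1716, -5720, …
L₀ := lclm(L_f,L_g); ord L₀ ≤ 2+1.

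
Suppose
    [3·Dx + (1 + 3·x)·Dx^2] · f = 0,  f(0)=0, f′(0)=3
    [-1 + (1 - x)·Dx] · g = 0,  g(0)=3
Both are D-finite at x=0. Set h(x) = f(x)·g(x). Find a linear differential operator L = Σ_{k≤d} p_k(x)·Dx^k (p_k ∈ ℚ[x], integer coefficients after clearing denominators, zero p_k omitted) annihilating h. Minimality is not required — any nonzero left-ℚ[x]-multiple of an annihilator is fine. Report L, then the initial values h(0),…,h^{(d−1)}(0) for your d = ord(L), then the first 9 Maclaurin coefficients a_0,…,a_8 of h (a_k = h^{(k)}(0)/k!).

f: a_k = 0, 3, -9/2, 9, -81/4, 243/5, -243/2, 2187/7, -6561/8, …
g: a_k = 3, 3, 3, 3, 3, 3, 3, 3, 3, …
h₀=f·g: eliminate ⇒ L₀, order ≤ 2·1.
L = 3 + (-1 + 9·x)·Dx + (-1 - 2·x + 3·x^2)·Dx^2  (order 2).
h: a_k = 0, 9, -9/2, 45/2, -153/4, 2151/20, -5139/20, 95247/140, -498411/280, …
ICs: h(0) = 0, h′(0) = 9.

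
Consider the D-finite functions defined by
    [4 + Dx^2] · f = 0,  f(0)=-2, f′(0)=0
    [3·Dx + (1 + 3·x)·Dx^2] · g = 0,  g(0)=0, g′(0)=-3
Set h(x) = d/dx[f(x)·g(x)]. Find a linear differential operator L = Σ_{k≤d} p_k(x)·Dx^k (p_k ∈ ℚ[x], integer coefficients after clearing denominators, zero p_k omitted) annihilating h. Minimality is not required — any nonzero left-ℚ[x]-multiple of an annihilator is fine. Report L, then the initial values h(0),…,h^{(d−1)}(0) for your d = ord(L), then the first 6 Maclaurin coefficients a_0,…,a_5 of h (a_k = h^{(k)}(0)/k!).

L = (-21880 - 49536·x - 195264·x^2 - 252288·x^3 + 225504·x^4 + 746496·x^5 + 373248·x^6) + (-9384 - 44856·x - 47520·x^2 + 90720·x^3 + 311040·x^4 + 186624·x^5)·Dx + (-6026 - 16344·x - 53892·x^2 - 32832·x^3 + 182736·x^4 + 373248·x^5 + 186624·x^6)·Dx^2 + (-2346 - 11214·x - 11880·x^2 + 22680·x^3 + 77760·x^4 + 46656·x^5)·Dx^3 + (-139 - 990·x - 1269·x^2 + 7560·x^3 + 31590·x^4 + 46656·x^5 + 23328·x^6)·Dx^4  (order 4).
h: a_k = 6, -18, 18, -90, 326, -1008, …
ICs: h(0) = 6, h′(0) = -18, h′′(0) = 36, h′′′(0) = -540.

f: a_k = -2, 0, 4, 0, -4/3, 0, …
g: a_k = 0, -3, 9/2, -9, 81/4, -243/5, …
Sym-product of L_f,L_g gives L₀ (≤ ord 4).
Differentiate: ansatz ord ≤ ord L₀ ⇒ L.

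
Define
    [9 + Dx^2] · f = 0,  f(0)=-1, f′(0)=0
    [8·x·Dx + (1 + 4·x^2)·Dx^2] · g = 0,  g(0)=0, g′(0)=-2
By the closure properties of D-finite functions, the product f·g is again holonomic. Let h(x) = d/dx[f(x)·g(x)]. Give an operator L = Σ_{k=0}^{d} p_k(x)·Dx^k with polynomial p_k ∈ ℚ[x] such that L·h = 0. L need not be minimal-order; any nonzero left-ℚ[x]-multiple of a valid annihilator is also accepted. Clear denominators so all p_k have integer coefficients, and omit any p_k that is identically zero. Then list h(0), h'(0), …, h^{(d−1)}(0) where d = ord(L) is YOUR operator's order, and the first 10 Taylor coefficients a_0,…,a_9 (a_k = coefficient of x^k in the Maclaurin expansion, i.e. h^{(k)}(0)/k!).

L = (134325 + 1685016·x^2 + 9665136·x^4 + 17604864·x^6 + 22954752·x^8 + 28366848·x^10 + 26873856·x^12) + (77328·x + 1187136·x^3 + 5460480·x^5 + 10782720·x^7 + 14929920·x^9 + 11943936·x^11)·Dx + (17850 + 242160·x^2 + 1468896·x^4 + 3414528·x^6 + 5764608·x^8 + 7630848·x^10 + 5971968·x^12)·Dx^2 + (8592·x + 131904·x^3 + 606720·x^5 + 1198080·x^7 + 1658880·x^9 + 1327104·x^11)·Dx^3 + (325 + 6104·x^2 + 43888·x^4 + 162048·x^6 + 357120·x^8 + 497664·x^10 + 331776·x^12)·Dx^4  (order 4).
h: a_k = 2, 0, -35, 0, 503/4, 0, -16271/40, 0, 3302209/2240, 0, …
ICs: h(0) = 2, h′(0) = 0, h′′(0) = -70, h′′′(0) = 0.

f: a_k = -1, 0, 9/2, 0, -27/8, 0, 81/80, 0, -729/4480, 0, …
g: a_k = 0, -2, 0, 8/3, 0, -32/5, 0, 128/7, 0, -512/9, …
Product ⇒ symmetric product L₀, ord ≤ 4.
h=h₀': d/dx-closure on L₀ ⇒ L.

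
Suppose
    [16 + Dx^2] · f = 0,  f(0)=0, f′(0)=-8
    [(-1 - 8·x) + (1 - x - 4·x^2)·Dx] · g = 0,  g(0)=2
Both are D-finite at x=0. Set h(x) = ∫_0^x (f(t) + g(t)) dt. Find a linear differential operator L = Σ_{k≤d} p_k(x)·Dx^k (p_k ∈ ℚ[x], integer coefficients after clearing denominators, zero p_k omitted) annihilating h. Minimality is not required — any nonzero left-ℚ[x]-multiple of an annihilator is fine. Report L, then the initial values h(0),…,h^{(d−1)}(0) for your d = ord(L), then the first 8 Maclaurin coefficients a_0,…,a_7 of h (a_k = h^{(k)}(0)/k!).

L = (-560 - 4608·x - 1664·x^2 - 6144·x^3 - 10240·x^4 - 16384·x^5)·Dx + (208 - 272·x - 896·x^2 + 1408·x^3 + 1536·x^4 - 6144·x^5 - 8192·x^6)·Dx^2 + (-35 - 288·x - 104·x^2 - 384·x^3 - 640·x^4 - 1024·x^5)·Dx^3 + (13 - 17·x - 56·x^2 + 88·x^3 + 96·x^4 - 384·x^5 - 512·x^6)·Dx^4  (order 4).
h: a_k = 0, 2, -3, 10/3, 59/6, 58/5, 847/45, 362/7, …
ICs: h(0) = 0, h′(0) = 2, h′′(0) = -6, h′′′(0) = 20.

f: a_k = 0, -8, 0, 64/3, 0, -256/15, 0, 2048/315, …
g: a_k = 2, 2, 10, 18, 58, 130, 362, 882, …
h₀=f+g: left-lcm gives L₀, ord ≤ 3.
h=∫₀ˣh₀: take L = L₀·Dx.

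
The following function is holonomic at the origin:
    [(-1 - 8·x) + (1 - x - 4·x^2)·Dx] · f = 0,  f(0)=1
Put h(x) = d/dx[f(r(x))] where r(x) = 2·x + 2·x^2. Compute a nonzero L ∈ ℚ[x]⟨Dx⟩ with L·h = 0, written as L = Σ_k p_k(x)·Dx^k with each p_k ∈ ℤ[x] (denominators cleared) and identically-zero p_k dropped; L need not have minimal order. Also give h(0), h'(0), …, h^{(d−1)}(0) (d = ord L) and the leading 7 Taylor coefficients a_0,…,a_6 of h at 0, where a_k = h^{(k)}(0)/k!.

f: a_k = 1, 1, 5, 9, 29, 65, 181, …
f∘r: x↦r, Dx↦Dx/r' in L_f ⇒ L₀.
h₀' ⇒ L via d/dx closure of L₀.
L = (22 + 204·x + 1260·x^2 + 4672·x^3 + 8736·x^4 + 7680·x^5 + 2560·x^6) + (-1 - 16·x + 6·x^2 + 420·x^3 + 1520·x^4 + 2400·x^5 + 1792·x^6 + 512·x^7)·Dx  (order 1).
h: a_k = 2, 44, 336, 2800, 20760, 149040, 1040256, …
ICs: h(0) = 2.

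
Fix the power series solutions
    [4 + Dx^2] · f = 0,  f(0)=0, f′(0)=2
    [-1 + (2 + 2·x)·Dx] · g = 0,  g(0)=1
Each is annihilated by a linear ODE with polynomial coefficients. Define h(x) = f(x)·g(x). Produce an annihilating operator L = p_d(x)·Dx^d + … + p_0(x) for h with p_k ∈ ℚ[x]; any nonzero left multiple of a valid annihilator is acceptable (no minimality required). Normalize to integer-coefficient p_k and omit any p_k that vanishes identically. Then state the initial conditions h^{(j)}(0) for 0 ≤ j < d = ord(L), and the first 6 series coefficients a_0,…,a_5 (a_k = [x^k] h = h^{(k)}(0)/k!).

f: a_k = 0, 2, 0, -4/3, 0, 4/15, …
g: a_k = 1, 1/2, -1/8, 1/16, -5/128, 7/256, …
h₀=f·g: eliminate ⇒ L₀, order ≤ 2·1.
L = (19 + 32·x + 16·x^2) + (-4 - 4·x)·Dx + (4 + 8·x + 4·x^2)·Dx^2  (order 2).
h: a_k = 0, 2, 1, -19/12, -13/24, 341/960, …
ICs: h(0) = 0, h′(0) = 2.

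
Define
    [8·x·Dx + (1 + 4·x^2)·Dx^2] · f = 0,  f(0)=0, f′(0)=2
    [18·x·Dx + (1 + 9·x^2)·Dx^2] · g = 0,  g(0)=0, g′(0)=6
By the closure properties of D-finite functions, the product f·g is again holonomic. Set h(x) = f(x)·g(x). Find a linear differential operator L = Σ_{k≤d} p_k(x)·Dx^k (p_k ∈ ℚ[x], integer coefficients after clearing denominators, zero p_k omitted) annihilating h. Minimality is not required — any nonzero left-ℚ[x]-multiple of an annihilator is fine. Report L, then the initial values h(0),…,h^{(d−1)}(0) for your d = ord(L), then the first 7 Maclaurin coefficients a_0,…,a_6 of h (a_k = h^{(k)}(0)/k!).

f: a_k = 0, 2, 0, -8/3, 0, 32/5, 0, …
g: a_k = 0, 6, 0, -18, 0, 486/5, 0, …
L₀ := L_f ⊗_s L_g (sym. prod.), ord ≤ 4.
L = (-864·x - 18720·x^3 - 82944·x^5 + 134784·x^7 + 1119744·x^9)·Dx + (-52 - 3036·x^2 - 33696·x^4 - 72576·x^6 + 471744·x^8 + 1679616·x^10)·Dx^2 + (-104·x - 2072·x^3 - 11232·x^5 + 13968·x^7 + 269568·x^9 + 559872·x^11)·Dx^3 + (-1 - 26·x^2 - 205·x^4 + 7380·x^8 + 33696·x^10 + 46656·x^12)·Dx^4  (order 4).
h: a_k = 0, 0, 12, 0, -52, 0, 1404/5, …
ICs: h(0) = 0, h′(0) = 0, h′′(0) = 24, h′′′(0) = 0.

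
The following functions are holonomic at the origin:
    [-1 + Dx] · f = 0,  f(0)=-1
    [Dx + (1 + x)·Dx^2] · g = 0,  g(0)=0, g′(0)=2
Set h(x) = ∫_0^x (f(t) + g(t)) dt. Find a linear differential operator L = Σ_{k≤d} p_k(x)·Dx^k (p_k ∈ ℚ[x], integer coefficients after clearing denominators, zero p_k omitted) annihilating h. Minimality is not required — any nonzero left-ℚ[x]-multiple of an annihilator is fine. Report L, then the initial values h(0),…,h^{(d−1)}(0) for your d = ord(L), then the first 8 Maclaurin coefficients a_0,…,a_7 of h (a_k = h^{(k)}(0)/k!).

L = (-3 - x)·Dx^2 + (1 - 2·x - x^2)·Dx^3 + (2 + 3·x + x^2)·Dx^4  (order 4).
h: a_k = 0, -1, 1/2, -1/2, 1/8, -13/120, 47/720, -241/5040, …
ICs: h(0) = 0, h′(0) = -1, h′′(0) = 1, h′′′(0) = -3.

f: a_k = -1, -1, -1/2, -1/6, -1/24, -1/120, -1/720, -1/5040, …
g: a_k = 0, 2, -1, 2/3, -1/2, 2/5, -1/3, 2/7, …
Weyl lclm of L_f,L_g ⇒ L₀ (ord ≤ 3).
Integrate: L := L₀·Dx.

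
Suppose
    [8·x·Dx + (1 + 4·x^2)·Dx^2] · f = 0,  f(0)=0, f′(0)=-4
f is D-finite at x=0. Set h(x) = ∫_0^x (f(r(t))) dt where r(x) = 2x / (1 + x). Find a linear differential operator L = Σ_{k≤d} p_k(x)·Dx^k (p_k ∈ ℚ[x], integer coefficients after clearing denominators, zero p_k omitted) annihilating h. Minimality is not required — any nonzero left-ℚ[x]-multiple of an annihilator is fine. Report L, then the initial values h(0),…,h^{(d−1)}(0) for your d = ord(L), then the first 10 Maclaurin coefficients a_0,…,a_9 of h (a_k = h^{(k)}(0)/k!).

L = (2 + 34·x)·Dx^2 + (1 + 2·x + 17·x^2)·Dx^3  (order 3).
h: a_k = 0, 0, -4, 8/3, 26/3, -24, -404/15, 4888/21, -727/7, -6440/3, …
ICs: h(0) = 0, h′(0) = 0, h′′(0) = -8.

f: a_k = 0, -4, 0, 16/3, 0, -64/5, 0, 256/7, 0, -1024/9, …
Change of var in L_f (x↦r) gives L₀.
Integrate: L := L₀·Dx.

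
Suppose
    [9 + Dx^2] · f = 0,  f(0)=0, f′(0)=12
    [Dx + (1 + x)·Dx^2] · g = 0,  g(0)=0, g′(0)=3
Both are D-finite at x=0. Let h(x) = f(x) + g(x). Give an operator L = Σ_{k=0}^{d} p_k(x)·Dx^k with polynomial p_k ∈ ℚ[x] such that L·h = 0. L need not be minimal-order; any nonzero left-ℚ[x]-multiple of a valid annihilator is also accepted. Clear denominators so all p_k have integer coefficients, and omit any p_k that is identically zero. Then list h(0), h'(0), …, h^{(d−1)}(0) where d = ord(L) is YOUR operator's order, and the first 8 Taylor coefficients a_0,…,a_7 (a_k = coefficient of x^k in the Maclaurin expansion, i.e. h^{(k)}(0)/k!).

L = (135 + 162·x + 81·x^2)·Dx + (99 + 261·x + 243·x^2 + 81·x^3)·Dx^2 + (15 + 18·x + 9·x^2)·Dx^3 + (11 + 29·x + 27·x^2 + 9·x^3)·Dx^4  (order 4).
h: a_k = 0, 15, -3/2, -17, -3/4, 87/10, -1/2, -183/140, …
ICs: h(0) = 0, h′(0) = 15, h′′(0) = -3, h′′′(0) = -102.

f: a_k = 0, 12, 0, -18, 0, 81/10, 0, -243/140, …
g: a_k = 0, 3, -3/2, 1, -3/4, 3/5, -1/2, 3/7, …
h₀=f+g: left-lcm gives L₀, ord ≤ 4.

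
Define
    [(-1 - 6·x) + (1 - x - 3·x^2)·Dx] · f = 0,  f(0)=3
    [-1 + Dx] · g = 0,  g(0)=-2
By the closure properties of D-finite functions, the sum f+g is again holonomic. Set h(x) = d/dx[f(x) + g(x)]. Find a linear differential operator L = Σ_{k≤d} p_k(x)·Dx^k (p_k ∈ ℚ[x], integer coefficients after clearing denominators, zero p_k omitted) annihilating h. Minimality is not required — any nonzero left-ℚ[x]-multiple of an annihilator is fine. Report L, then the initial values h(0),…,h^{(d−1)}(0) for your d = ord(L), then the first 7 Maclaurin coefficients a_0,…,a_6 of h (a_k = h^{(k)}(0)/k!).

f: a_k = 3, 3, 12, 21, 57, 120, 291, …
g: a_k = -2, -2, -1, -1/3, -1/12, -1/60, -1/360, …
h₀=f+g: left-lcm gives L₀, ord ≤ 2.
h=h₀': d/dx-closure on L₀ ⇒ L.
L = (34 + 278·x + 312·x^2 + 756·x^3 + 162·x^4) + (-41 - 284·x - 341·x^2 - 672·x^3 + 45·x^4 + 54·x^5)·Dx + (7 + 6·x + 29·x^2 - 84·x^3 - 207·x^4 - 54·x^5)·Dx^2  (order 2).
h: a_k = 1, 22, 62, 683/3, 7199/12, 104759/60, 1640519/360, …
ICs: h(0) = 1, h′(0) = 22.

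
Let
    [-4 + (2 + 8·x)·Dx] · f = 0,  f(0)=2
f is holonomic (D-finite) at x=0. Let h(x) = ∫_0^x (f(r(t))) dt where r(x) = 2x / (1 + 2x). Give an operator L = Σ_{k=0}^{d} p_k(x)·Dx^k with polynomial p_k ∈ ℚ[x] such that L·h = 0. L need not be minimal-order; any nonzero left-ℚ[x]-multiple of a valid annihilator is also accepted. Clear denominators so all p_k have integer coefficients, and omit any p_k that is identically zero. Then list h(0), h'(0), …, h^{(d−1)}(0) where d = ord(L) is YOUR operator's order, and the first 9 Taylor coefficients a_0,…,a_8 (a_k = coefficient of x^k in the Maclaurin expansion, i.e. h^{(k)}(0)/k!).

f: a_k = 2, 4, -4, 8, -20, 56, -168, 528, -1716, …
h₀=f(r): pull back L_f along r ⇒ L₀.
Integrate: L := L₀·Dx.
L = -4·Dx + (1 + 12·x + 20·x^2)·Dx^2  (order 2).
h: a_k = 0, 2, 4, -32/3, 40, -192, 1088, -48128/7, 46784, …
ICs: h(0) = 0, h′(0) = 2.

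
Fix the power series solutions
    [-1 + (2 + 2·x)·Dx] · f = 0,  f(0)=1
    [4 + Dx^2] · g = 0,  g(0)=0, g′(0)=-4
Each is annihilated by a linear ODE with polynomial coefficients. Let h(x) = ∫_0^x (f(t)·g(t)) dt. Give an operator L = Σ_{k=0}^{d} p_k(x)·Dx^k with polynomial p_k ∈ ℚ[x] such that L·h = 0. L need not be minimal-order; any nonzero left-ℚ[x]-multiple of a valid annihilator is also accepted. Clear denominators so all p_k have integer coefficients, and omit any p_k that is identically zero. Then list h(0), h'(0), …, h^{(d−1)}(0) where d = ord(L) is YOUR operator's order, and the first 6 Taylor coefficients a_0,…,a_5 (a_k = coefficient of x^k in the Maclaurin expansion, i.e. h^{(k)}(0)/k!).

f: a_k = 1, 1/2, -1/8, 1/16, -5/128, 7/256, …
g: a_k = 0, -4, 0, 8/3, 0, -8/15, …
f·g: L₀ = L_f ⊗_s L_g, ord ≤ 1·2.
h=∫₀ˣh₀: take L = L₀·Dx.
L = (19 + 32·x + 16·x^2)·Dx + (-4 - 4·x)·Dx^2 + (4 + 8·x + 4·x^2)·Dx^3  (order 3).
h: a_k = 0, 0, -2, -2/3, 19/24, 13/60, …
ICs: h(0) = 0, h′(0) = 0, h′′(0) = -4.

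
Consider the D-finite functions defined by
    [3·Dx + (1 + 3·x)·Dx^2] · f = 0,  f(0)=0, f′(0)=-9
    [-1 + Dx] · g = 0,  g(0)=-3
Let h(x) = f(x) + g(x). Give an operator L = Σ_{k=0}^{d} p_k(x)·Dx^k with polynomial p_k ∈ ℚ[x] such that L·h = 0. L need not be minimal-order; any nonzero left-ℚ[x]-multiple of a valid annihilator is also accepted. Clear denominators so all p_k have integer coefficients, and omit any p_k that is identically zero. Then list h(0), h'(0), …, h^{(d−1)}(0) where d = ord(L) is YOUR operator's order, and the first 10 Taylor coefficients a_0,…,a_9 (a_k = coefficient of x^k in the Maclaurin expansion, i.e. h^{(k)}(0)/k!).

L = (-21 - 9·x)·Dx + (17 - 6·x - 9·x^2)·Dx^2 + (4 + 15·x + 9·x^2)·Dx^3  (order 3).
h: a_k = -3, -12, 12, -55/2, 485/8, -5833/40, 87479/240, -1574641/1680, 33067439/13440, -793618561/120960, …
ICs: h(0) = -3, h′(0) = -12, h′′(0) = 24.

f: a_k = 0, -9, 27/2, -27, 243/4, -729/5, 729/2, -6561/7, 19683/8, -6561, …
g: a_k = -3, -3, -3/2, -1/2, -1/8, -1/40, -1/240, -1/1680, -1/13440, -1/120960, …
Sum ⇒ L₀ = lclm(L_f,L_g) in ℚ(x)⟨Dx⟩.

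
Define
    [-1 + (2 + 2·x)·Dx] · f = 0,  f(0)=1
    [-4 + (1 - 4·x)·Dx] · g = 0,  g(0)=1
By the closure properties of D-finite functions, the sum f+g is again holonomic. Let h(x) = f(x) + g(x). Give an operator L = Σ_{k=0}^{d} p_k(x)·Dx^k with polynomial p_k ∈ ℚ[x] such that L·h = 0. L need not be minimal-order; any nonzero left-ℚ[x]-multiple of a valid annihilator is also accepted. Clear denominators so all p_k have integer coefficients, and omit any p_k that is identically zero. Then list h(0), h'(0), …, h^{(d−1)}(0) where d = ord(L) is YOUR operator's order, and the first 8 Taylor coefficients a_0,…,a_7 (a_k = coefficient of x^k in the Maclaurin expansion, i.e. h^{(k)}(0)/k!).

L = (68 + 48·x) + (-129 - 248·x - 144·x^2)·Dx + (14 - 18·x - 128·x^2 - 96·x^3)·Dx^2  (order 2).
h: a_k = 2, 9/2, 127/8, 1025/16, 32763/128, 262151/256, 4194283/1024, 33554465/2048, …
ICs: h(0) = 2, h′(0) = 9/2.

f: a_k = 1, 1/2, -1/8, 1/16, -5/128, 7/256, -21/1024, 33/2048, …
g: a_k = 1, 4, 16, 64, 256, 1024, 4096, 16384, …
Weyl lclm of L_f,L_g ⇒ L₀ (ord ≤ 2).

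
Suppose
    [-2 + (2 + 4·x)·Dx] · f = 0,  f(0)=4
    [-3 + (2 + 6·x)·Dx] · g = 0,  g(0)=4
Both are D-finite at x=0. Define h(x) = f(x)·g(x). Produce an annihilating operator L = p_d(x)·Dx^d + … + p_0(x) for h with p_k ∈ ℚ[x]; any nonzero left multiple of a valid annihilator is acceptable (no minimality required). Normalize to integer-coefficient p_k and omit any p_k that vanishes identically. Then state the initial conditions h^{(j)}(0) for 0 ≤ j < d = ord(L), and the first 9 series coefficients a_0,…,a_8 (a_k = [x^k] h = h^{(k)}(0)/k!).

L = (-5 - 12·x) + (2 + 10·x + 12·x^2)·Dx  (order 1).
h: a_k = 16, 40, -2, 5, -101/8, 515/16, -5301/64, 27525/128, -1153005/2048, …
ICs: h(0) = 16.

f: a_k = 4, 4, -2, 2, -5/2, 7/2, -21/4, 33/4, -429/32, …
g: a_k = 4, 6, -9/2, 27/4, -405/32, 1701/64, -15309/256, 72171/512, -2814669/8192, …
h₀=f·g: eliminate ⇒ L₀, order ≤ 1·1.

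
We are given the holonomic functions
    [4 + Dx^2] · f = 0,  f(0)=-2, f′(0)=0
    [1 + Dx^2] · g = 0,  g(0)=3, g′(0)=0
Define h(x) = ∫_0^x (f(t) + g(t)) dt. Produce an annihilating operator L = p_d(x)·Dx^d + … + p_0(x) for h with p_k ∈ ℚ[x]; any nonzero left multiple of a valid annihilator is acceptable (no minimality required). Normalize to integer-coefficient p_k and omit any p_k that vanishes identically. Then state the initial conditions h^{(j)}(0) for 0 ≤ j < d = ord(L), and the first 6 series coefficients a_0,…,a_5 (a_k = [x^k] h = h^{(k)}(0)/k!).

L = 4·Dx + 5·Dx^3 + Dx^5  (order 5).
h: a_k = 0, 1, 0, 5/6, 0, -29/120, …
ICs: h(0) = 0, h′(0) = 1, h′′(0) = 0, h′′′(0) = 5, h′′′′(0) = 0.

f: a_k = -2, 0, 4, 0, -4/3, 0, …
g: a_k = 3, 0, -3/2, 0, 1/8, 0, …
Sum ⇒ L₀ = lclm(L_f,L_g) in ℚ(x)⟨Dx⟩.
h=∫₀ˣh₀: take L = L₀·Dx.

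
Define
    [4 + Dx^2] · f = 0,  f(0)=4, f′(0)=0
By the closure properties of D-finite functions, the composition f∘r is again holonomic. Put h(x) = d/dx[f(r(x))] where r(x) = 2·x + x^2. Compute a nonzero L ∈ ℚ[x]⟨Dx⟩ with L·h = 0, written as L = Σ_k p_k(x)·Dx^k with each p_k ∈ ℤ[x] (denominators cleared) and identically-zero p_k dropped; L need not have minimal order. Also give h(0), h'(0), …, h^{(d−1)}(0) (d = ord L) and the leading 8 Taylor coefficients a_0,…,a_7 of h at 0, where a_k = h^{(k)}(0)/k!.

f: a_k = 4, 0, -8, 0, 8/3, 0, -16/45, 0, …
L₀ from L_f via x↦r, Dx↦r'^{-1}Dx.
h₀' ⇒ L via d/dx closure of L₀.
L = (19 + 64·x + 96·x^2 + 64·x^3 + 16·x^4) + (-3 - 3·x)·Dx + (1 + 2·x + x^2)·Dx^2  (order 2).
h: a_k = 0, -64, -96, 416/3, 1280/3, 3712/15, -4928/15, -191936/315, …
ICs: h(0) = 0, h′(0) = -64.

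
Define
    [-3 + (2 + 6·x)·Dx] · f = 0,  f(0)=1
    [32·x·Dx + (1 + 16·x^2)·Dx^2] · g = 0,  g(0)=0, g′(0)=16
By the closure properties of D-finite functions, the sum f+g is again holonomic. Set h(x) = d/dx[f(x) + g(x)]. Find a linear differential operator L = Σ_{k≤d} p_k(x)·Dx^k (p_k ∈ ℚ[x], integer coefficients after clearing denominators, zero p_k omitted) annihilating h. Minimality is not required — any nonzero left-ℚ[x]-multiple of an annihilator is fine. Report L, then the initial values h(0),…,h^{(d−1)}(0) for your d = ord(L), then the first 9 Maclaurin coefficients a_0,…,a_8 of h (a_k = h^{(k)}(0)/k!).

f: a_k = 1, 3/2, -9/8, 27/16, -405/128, 1701/256, -15309/1024, 72171/2048, -2814669/32768, …
g: a_k = 0, 16, 0, -256/3, 0, 4096/5, 0, -65536/7, 0, …
Weyl lclm of L_f,L_g ⇒ L₀ (ord ≤ 3).
h=h₀': d/dx-closure on L₀ ⇒ L.
L = (-192 - 1440·x + 9216·x^2 + 13824·x^3) + (-155 - 768·x + 4128·x^2 + 36864·x^3 + 48384·x^4)·Dx + (-6 + 110·x + 576·x^2 + 2624·x^3 + 10752·x^4 + 13824·x^5)·Dx^2  (order 2).
h: a_k = 35/2, -9/4, -4015/16, -405/32, 1057081/256, -45927/512, -133712531/2048, -2814669/4096, 68846136841/65536, …
ICs: h(0) = 35/2, h′(0) = -9/4.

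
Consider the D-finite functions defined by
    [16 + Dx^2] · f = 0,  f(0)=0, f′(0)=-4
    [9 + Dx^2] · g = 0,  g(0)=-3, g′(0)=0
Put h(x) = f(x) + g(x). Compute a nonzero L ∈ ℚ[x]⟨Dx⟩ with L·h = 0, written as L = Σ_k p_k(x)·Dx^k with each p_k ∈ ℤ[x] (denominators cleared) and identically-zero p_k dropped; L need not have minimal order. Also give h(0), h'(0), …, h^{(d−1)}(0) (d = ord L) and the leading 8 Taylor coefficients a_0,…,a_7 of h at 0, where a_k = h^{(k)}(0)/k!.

f: a_k = 0, -4, 0, 32/3, 0, -128/15, 0, 1024/315, …
g: a_k = -3, 0, 27/2, 0, -81/8, 0, 243/80, 0, …
f+g: L₀ = lclm(L_f,L_g), ord ≤ 2+2.
L = 144 + 25·Dx^2 + Dx^4  (order 4).
h: a_k = -3, -4, 27/2, 32/3, -81/8, -128/15, 243/80, 1024/315, …
ICs: h(0) = -3, h′(0) = -4, h′′(0) = 27, h′′′(0) = 64.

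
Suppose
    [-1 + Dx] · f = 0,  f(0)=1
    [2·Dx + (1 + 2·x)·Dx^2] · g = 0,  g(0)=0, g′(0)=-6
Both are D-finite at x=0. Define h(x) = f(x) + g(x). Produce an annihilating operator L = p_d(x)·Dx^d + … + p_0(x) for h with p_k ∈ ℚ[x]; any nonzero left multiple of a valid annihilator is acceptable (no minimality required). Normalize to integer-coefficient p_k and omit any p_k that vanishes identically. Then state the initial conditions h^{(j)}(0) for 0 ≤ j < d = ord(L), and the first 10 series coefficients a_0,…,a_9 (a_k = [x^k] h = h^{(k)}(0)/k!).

L = (-10 - 4·x)·Dx + (7 - 4·x - 4·x^2)·Dx^2 + (3 + 8·x + 4·x^2)·Dx^3  (order 3).
h: a_k = 1, -5, 13/2, -47/6, 289/24, -2303/120, 23041/720, -39497/720, 3870721/40320, -61931519/362880, …
ICs: h(0) = 1, h′(0) = -5, h′′(0) = 13.

f: a_k = 1, 1, 1/2, 1/6, 1/24, 1/120, 1/720, 1/5040, 1/40320, 1/362880, …
g: a_k = 0, -6, 6, -8, 12, -96/5, 32, -384/7, 96, -512/3, …
f+g: L₀ = lclm(L_f,L_g), ord ≤ 1+2.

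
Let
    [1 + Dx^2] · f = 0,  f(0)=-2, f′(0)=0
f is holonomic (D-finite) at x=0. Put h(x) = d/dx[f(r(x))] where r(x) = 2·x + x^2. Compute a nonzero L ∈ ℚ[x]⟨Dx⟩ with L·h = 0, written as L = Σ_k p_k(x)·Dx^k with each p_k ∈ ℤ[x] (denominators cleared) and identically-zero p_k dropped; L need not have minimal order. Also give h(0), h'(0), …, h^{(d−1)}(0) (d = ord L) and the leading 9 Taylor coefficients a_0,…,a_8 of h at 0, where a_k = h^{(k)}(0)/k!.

f: a_k = -2, 0, 1, 0, -1/12, 0, 1/360, 0, -1/20160, …
Substitute x→r, Dx→(1/r')Dx; clear ⇒ L₀.
Derive L from L₀ (diff closure).
L = (7 + 16·x + 24·x^2 + 16·x^3 + 4·x^4) + (-3 - 3·x)·Dx + (1 + 2·x + x^2)·Dx^2  (order 2).
h: a_k = 0, 8, 12, -4/3, -40/3, -164/15, -14/15, 1438/315, 124/35, …
ICs: h(0) = 0, h′(0) = 8.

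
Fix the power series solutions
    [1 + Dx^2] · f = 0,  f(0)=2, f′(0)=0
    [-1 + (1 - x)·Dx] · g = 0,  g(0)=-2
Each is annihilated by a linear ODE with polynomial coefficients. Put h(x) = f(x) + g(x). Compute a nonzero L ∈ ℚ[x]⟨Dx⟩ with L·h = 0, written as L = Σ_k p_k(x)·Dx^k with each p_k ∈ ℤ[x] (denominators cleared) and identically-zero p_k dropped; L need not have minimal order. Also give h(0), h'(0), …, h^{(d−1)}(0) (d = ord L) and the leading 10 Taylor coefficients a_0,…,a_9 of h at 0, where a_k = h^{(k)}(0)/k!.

f: a_k = 2, 0, -1, 0, 1/12, 0, -1/360, 0, 1/20160, 0, …
g: a_k = -2, -2, -2, -2, -2, -2, -2, -2, -2, -2, …
f+g: L₀ = lclm(L_f,L_g), ord ≤ 2+1.
L = (-7 + 2·x - x^2) + (3 - 5·x + 3·x^2 - x^3)·Dx + (-7 + 2·x - x^2)·Dx^2 + (3 - 5·x + 3·x^2 - x^3)·Dx^3  (order 3).
h: a_k = 0, -2, -3, -2, -23/12, -2, -721/360, -2, -40319/20160, -2, …
ICs: h(0) = 0, h′(0) = -2, h′′(0) = -6.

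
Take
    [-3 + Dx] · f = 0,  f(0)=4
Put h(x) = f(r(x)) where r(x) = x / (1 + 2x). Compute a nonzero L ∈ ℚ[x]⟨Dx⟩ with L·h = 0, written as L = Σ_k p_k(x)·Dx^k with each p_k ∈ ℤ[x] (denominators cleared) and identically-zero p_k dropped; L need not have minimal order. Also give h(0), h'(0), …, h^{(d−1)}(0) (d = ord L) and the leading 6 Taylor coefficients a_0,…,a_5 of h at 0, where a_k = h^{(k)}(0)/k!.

f: a_k = 4, 12, 18, 18, 27/2, 81/10, …
L₀ from L_f via x↦r, Dx↦r'^{-1}Dx.
L = -3 + (1 + 4·x + 4·x^2)·Dx  (order 1).
h: a_k = 4, 12, -6, -6, 51/2, -519/10, …
ICs: h(0) = 4.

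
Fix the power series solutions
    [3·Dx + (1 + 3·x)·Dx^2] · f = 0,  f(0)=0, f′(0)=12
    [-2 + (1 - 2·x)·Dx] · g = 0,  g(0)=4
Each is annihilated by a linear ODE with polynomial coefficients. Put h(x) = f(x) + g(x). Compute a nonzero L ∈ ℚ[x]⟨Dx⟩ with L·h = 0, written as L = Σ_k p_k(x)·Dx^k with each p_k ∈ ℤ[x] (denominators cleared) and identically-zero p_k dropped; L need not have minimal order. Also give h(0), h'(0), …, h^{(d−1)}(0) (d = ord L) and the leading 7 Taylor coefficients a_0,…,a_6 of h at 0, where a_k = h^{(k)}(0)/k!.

f: a_k = 0, 12, -18, 36, -81, 972/5, -486, …
g: a_k = 4, 8, 16, 32, 64, 128, 256, …
h₀=f+g: left-lcm gives L₀, ord ≤ 3.
L = (-144 - 72·x)·Dx + (-6 - 216·x - 144·x^2)·Dx^2 + (7 + 13·x - 36·x^2 - 36·x^3)·Dx^3  (order 3).
h: a_k = 4, 20, -2, 68, -17, 1612/5, -230, …
ICs: h(0) = 4, h′(0) = 20, h′′(0) = -4.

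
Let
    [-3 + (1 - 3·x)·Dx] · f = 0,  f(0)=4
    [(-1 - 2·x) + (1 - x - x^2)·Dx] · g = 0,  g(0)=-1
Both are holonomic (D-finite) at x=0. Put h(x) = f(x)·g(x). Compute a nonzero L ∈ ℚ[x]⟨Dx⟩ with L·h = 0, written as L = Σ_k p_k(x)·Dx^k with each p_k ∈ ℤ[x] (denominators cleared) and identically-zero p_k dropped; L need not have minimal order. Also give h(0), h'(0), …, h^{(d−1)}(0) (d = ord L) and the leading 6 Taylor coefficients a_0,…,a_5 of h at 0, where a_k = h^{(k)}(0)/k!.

L = (-4 + 4·x + 9·x^2) + (1 - 4·x + 2·x^2 + 3·x^3)·Dx  (order 1).
h: a_k = -4, -16, -56, -180, -560, -1712, …
ICs: h(0) = -4.

f: a_k = 4, 12, 36, 108, 324, 972, …
g: a_k = -1, -1, -2, -3, -5, -8, …
h₀=f·g: eliminate ⇒ L₀, order ≤ 1·1.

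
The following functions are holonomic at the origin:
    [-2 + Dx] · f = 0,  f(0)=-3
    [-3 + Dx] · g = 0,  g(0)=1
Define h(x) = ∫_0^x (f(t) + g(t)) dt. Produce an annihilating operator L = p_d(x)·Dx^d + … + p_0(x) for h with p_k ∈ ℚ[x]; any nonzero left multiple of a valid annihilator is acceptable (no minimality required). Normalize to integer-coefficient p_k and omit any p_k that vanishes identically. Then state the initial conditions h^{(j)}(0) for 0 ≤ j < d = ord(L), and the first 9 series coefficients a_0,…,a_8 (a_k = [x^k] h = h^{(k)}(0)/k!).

f: a_k = -3, -6, -6, -4, -2, -4/5, -4/15, -8/105, -2/105, …
g: a_k = 1, 3, 9/2, 9/2, 27/8, 81/40, 81/80, 243/560, 729/4480, …
L₀ := lclm(L_f,L_g); ord L₀ ≤ 1+1.
Integrate: L := L₀·Dx.
L = 6·Dx - 5·Dx^2 + Dx^3  (order 3).
h: a_k = 0, -2, -3/2, -1/2, 1/8, 11/40, 49/240, 179/1680, 601/13440, …
ICs: h(0) = 0, h′(0) = -2, h′′(0) = -3.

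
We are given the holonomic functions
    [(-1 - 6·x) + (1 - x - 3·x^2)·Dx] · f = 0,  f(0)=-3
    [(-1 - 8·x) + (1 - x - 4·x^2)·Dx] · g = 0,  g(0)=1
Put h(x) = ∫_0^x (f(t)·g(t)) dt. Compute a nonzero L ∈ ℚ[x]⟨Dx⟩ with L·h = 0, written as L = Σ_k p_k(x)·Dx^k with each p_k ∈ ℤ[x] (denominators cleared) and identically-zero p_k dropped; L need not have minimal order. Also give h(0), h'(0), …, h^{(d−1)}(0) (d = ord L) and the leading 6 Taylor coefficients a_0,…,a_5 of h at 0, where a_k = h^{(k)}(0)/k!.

f: a_k = -3, -3, -12, -21, -57, -120, …
g: a_k = 1, 1, 5, 9, 29, 65, …
Product ⇒ symmetric product L₀, ord ≤ 1.
∫: right-multiply L₀ by Dx.
L = (-2 - 12·x + 21·x^2 + 48·x^3)·Dx + (1 - 2·x - 6·x^2 + 7·x^3 + 12·x^4)·Dx^2  (order 2).
h: a_k = 0, -3, -3, -10, -75/4, -252/5, …
ICs: h(0) = 0, h′(0) = -3.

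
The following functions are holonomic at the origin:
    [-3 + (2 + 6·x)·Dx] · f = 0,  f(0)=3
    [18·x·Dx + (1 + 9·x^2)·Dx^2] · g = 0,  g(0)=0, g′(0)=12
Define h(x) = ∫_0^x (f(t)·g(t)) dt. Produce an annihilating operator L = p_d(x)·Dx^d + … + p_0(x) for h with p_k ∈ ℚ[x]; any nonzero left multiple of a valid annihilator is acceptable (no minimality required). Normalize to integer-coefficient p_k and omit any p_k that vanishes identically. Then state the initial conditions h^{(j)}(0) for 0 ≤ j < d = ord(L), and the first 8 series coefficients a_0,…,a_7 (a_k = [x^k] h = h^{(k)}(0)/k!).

f: a_k = 3, 9/2, -27/8, 81/16, -1215/128, 5103/256, -45927/1024, 216513/2048, …
g: a_k = 0, 12, 0, -36, 0, 972/5, 0, -8748/7, …
h₀=f·g: eliminate ⇒ L₀, order ≤ 1·2.
Integrate: L := L₀·Dx.
L = (27 - 108·x - 81·x^2)·Dx + (-12 + 36·x + 324·x^2 + 324·x^3)·Dx^2 + (4 + 24·x + 72·x^2 + 216·x^3 + 324·x^4)·Dx^3  (order 3).
h: a_k = 0, 0, 18, 18, -297/8, -81/4, 31509/320, 298161/2240, …
ICs: h(0) = 0, h′(0) = 0, h′′(0) = 36.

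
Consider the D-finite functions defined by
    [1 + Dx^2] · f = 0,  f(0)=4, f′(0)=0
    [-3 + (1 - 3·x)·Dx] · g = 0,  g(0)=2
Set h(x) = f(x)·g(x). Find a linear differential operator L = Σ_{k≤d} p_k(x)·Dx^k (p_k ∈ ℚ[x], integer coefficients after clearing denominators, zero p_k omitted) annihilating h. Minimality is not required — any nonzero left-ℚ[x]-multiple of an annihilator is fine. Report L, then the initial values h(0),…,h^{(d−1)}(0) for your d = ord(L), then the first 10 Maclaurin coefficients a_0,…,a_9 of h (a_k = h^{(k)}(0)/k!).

L = (-1 + 3·x) + 6·Dx + (-1 + 3·x)·Dx^2  (order 2).
h: a_k = 8, 24, 68, 204, 1837/3, 1837, 495989/90, 495989/30, 249978457/5040, 249978457/1680, …
ICs: h(0) = 8, h′(0) = 24.

f: a_k = 4, 0, -2, 0, 1/6, 0, -1/180, 0, 1/10080, 0, …
g: a_k = 2, 6, 18, 54, 162, 486, 1458, 4374, 13122, 39366, …
h₀=f·g: eliminate ⇒ L₀, order ≤ 2·1.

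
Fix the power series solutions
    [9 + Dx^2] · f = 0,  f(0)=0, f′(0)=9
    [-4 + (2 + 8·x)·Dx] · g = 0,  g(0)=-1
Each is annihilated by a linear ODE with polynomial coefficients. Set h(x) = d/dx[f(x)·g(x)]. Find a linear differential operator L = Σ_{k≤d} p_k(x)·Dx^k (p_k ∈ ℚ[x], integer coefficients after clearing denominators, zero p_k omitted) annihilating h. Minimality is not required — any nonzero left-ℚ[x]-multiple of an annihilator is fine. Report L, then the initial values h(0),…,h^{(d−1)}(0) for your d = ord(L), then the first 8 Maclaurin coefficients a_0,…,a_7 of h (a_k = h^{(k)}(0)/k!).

f: a_k = 0, 9, 0, -27/2, 0, 243/40, 0, -729/560, …
g: a_k = -1, -2, 2, -4, 10, -28, 84, -264, …
f·g: L₀ = L_f ⊗_s L_g, ord ≤ 2·1.
Differentiate: ansatz ord ≤ ord L₀ ⇒ L.
L = (131 + 1392·x + 4512·x^2 + 6912·x^3 + 6912·x^4) + (4 - 80·x - 576·x^2 - 768·x^3)·Dx + (7 + 80·x + 352·x^2 + 768·x^3 + 768·x^4)·Dx^2  (order 2).
h: a_k = -9, -36, 189/2, -36, 2277/8, -12609/10, 355293/80, -113103/7, …
ICs: h(0) = -9, h′(0) = -36.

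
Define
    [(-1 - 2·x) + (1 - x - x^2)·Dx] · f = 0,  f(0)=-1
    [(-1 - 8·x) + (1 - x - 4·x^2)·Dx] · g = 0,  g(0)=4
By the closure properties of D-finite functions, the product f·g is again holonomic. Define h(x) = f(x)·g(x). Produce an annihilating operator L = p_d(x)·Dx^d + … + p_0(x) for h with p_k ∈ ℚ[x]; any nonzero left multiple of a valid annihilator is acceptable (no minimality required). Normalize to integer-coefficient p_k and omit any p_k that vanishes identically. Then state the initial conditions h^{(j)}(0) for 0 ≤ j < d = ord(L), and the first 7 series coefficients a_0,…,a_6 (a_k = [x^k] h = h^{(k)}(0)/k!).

L = (-2 - 8·x + 15·x^2 + 16·x^3) + (1 - 2·x - 4·x^2 + 5·x^3 + 4·x^4)·Dx  (order 1).
h: a_k = -4, -8, -32, -76, -224, -560, -1508, …
ICs: h(0) = -4.

f: a_k = -1, -1, -2, -3, -5, -8, -13, …
g: a_k = 4, 4, 20, 36, 116, 260, 724, …
L₀ := L_f ⊗_s L_g (sym. prod.), ord ≤ 1.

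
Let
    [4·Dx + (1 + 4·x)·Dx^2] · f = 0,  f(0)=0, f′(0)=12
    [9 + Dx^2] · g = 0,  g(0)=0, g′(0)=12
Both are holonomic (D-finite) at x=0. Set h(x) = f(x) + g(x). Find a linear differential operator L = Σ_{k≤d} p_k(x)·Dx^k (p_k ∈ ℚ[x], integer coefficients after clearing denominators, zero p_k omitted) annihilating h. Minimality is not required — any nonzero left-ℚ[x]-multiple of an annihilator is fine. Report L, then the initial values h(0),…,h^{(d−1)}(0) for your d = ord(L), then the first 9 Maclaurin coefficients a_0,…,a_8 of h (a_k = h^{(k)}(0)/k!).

L = (3780 + 2592·x + 5184·x^2)·Dx + (369 + 2124·x + 3888·x^2 + 5184·x^3)·Dx^2 + (420 + 288·x + 576·x^2)·Dx^3 + (41 + 236·x + 432·x^2 + 576·x^3)·Dx^4  (order 4).
h: a_k = 0, 24, -24, 46, -192, 1245/2, -2048, 982797/140, -24576, …
ICs: h(0) = 0, h′(0) = 24, h′′(0) = -48, h′′′(0) = 276.

f: a_k = 0, 12, -24, 64, -192, 3072/5, -2048, 49152/7, -24576, …
g: a_k = 0, 12, 0, -18, 0, 81/10, 0, -243/140, 0, …
Sum ⇒ L₀ = lclm(L_f,L_g) in ℚ(x)⟨Dx⟩.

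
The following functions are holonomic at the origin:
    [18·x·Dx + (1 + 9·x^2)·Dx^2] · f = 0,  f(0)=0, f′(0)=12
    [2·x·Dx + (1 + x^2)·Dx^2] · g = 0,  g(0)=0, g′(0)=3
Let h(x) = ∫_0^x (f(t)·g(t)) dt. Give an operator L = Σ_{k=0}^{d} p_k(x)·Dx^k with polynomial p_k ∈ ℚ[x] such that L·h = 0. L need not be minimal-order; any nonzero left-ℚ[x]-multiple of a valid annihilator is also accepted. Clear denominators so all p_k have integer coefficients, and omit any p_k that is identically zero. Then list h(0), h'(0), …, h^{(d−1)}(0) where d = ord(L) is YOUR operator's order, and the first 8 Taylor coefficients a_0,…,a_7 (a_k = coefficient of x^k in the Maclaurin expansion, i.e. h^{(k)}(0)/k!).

f: a_k = 0, 12, 0, -36, 0, 972/5, 0, -8748/7, …
g: a_k = 0, 3, 0, -1, 0, 3/5, 0, -3/7, …
h₀=f·g: eliminate ⇒ L₀, order ≤ 2·2.
∫: right-multiply L₀ by Dx.
L = (-216·x - 3600·x^3 - 5184·x^5 + 6480·x^7 + 17496·x^9)·Dx^2 + (-40 - 1452·x^2 - 6480·x^4 - 4536·x^6 + 22680·x^8 + 26244·x^10)·Dx^3 + (-80·x - 980·x^3 - 2160·x^5 + 2952·x^7 + 12960·x^9 + 8748·x^11)·Dx^4 + (-1 - 20·x^2 - 109·x^4 + 981·x^8 + 1620·x^10 + 729·x^12)·Dx^5  (order 5).
h: a_k = 0, 0, 0, 12, 0, -24, 0, 3132/35, …
ICs: h(0) = 0, h′(0) = 0, h′′(0) = 0, h′′′(0) = 72, h′′′′(0) = 0.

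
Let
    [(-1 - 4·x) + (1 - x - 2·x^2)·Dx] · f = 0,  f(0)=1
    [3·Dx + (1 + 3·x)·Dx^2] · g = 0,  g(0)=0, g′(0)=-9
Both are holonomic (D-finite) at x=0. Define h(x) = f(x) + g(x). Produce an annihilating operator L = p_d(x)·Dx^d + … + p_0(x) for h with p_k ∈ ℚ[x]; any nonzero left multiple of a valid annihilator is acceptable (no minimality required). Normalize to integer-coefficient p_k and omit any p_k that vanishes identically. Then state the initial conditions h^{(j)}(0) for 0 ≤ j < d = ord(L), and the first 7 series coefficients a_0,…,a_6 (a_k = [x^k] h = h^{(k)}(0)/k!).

L = (66 + 270·x + 576·x^2 + 336·x^3 + 288·x^4)·Dx + (4 + 96·x + 492·x^2 + 832·x^3 + 696·x^4 + 480·x^5)·Dx^2 + (-3 - 19·x - 25·x^2 + 39·x^3 + 116·x^4 + 164·x^5 + 96·x^6)·Dx^3  (order 3).
h: a_k = 1, -8, 33/2, -22, 287/4, -624/5, 815/2, …
ICs: h(0) = 1, h′(0) = -8, h′′(0) = 33.

f: a_k = 1, 1, 3, 5, 11, 21, 43, …
g: a_k = 0, -9, 27/2, -27, 243/4, -729/5, 729/2, …
f+g: L₀ = lclm(L_f,L_g), ord ≤ 1+2.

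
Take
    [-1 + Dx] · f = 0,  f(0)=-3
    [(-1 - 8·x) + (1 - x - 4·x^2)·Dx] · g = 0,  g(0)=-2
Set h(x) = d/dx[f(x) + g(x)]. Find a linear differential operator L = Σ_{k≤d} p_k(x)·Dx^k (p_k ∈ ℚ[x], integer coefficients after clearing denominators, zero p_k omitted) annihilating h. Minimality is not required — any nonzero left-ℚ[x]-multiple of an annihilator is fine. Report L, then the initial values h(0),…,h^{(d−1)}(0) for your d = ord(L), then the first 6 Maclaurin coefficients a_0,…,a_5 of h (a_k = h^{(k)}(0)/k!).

L = (44 + 466·x + 544·x^2 + 1728·x^3 + 384·x^4) + (-53 - 474·x - 599·x^2 - 1584·x^3 + 80·x^4 + 128·x^5)·Dx + (9 + 8·x + 55·x^2 - 144·x^3 - 464·x^4 - 128·x^5)·Dx^2  (order 2).
h: a_k = -5, -23, -111/2, -465/2, -5201/8, -86881/40, …
ICs: h(0) = -5, h′(0) = -23.

f: a_k = -3, -3, -3/2, -1/2, -1/8, -1/40, …
g: a_k = -2, -2, -10, -18, -58, -130, …
Weyl lclm of L_f,L_g ⇒ L₀ (ord ≤ 2).
Derive L from L₀ (diff closure).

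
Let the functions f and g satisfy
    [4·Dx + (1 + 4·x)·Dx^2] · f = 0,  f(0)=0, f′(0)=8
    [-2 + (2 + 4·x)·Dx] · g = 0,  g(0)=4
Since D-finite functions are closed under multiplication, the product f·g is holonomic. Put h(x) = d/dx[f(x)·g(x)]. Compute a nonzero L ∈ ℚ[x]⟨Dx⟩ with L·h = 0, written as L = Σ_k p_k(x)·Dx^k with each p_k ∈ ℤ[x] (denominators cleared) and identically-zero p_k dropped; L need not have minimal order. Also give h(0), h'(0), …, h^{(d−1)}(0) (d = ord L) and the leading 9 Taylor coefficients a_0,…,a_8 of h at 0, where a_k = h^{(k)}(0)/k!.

L = (-11 - 8·x + 16·x^2) + (-14 - 36·x + 48·x^2 + 128·x^3)·Dx + (-1 - 4·x + 12·x^2 + 64·x^3 + 64·x^4)·Dx^2  (order 2).
h: a_k = 32, -64, 272, -3520/3, 14836/3, -102408/5, 419418/5, -11939824/35, 38670077/28, …
ICs: h(0) = 32, h′(0) = -64.

f: a_k = 0, 8, -16, 128/3, -128, 2048/5, -4096/3, 32768/7, -16384, …
g: a_k = 4, 4, -2, 2, -5/2, 7/2, -21/4, 33/4, -429/32, …
L₀ := L_f ⊗_s L_g (sym. prod.), ord ≤ 2.
Differentiate: ansatz ord ≤ ord L₀ ⇒ L.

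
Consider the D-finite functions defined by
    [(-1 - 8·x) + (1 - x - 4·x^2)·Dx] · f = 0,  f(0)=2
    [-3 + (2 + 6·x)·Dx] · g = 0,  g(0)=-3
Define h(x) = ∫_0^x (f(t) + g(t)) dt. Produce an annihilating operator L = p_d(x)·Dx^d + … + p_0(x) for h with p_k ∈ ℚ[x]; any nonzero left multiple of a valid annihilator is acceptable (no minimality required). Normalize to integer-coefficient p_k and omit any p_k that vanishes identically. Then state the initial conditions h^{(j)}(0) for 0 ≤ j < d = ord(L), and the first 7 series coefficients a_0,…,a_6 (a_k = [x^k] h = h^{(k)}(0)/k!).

f: a_k = 2, 2, 10, 18, 58, 130, 362, …
g: a_k = -3, -9/2, 27/8, -81/16, 1215/128, -5103/256, 45927/1024, …
L₀ := lclm(L_f,L_g); ord L₀ ≤ 1+1.
Integrate: L := L₀·Dx.
L = (-69 - 387·x - 900·x^2 - 1440·x^3)·Dx + (49 + 318·x + 1257·x^2 + 3240·x^3 + 3600·x^4)·Dx^2 + (2 - 46·x - 234·x^2 + 86·x^3 + 1440·x^4 + 1440·x^5)·Dx^3  (order 3).
h: a_k = 0, -1, -5/4, 107/24, 207/64, 8639/640, 28177/1536, …
ICs: h(0) = 0, h′(0) = -1, h′′(0) = -5/2.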